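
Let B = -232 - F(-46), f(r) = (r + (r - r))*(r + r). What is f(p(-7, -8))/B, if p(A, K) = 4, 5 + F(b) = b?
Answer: -32/181 ≈ -0.17680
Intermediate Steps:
F(b) = -5 + b
f(r) = 2*r² (f(r) = (r + 0)*(2*r) = r*(2*r) = 2*r²)
B = -181 (B = -232 - (-5 - 46) = -232 - 1*(-51) = -232 + 51 = -181)
f(p(-7, -8))/B = (2*4²)/(-181) = (2*16)*(-1/181) = 32*(-1/181) = -32/181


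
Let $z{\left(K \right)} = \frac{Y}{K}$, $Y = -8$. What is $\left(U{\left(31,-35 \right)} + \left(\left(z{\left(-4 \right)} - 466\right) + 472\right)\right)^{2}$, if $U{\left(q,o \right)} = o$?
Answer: $729$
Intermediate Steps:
$z{\left(K \right)} = - \frac{8}{K}$
$\left(U{\left(31,-35 \right)} + \left(\left(z{\left(-4 \right)} - 466\right) + 472\right)\right)^{2} = \left(-35 + \left(\left(- \frac{8}{-4} - 466\right) + 472\right)\right)^{2} = \left(-35 + \left(\left(\left(-8\right) \left(- \frac{1}{4}\right) - 466\right) + 472\right)\right)^{2} = \left(-35 + \left(\left(2 - 466\right) + 472\right)\right)^{2} = \left(-35 + \left(-464 + 472\right)\right)^{2} = \left(-35 + 8\right)^{2} = \left(-27\right)^{2} = 729$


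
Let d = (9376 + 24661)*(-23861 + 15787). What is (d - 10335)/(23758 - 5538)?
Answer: -274825073/18220 ≈ -15084.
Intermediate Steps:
d = -274814738 (d = 34037*(-8074) = -274814738)
(d - 10335)/(23758 - 5538) = (-274814738 - 10335)/(23758 - 5538) = -274825073/18220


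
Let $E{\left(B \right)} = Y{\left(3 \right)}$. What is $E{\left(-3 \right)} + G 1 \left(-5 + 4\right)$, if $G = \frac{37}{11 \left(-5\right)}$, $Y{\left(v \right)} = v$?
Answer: $\frac{202}{55} \approx 3.6727$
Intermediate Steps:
$E{\left(B \right)} = 3$
$G = - \frac{37}{55}$ ($G = \frac{37}{-55} = 37 \left(- \frac{1}{55}\right) = - \frac{37}{55} \approx -0.67273$)
$E{\left(-3 \right)} + G 1 \left(-5 + 4\right) = 3 - \frac{37 \cdot 1 \left(-5 + 4\right)}{55} = 3 - \frac{37 \cdot 1 \left(-1\right)}{55} = 3 - - \frac{37}{55} = 3 + \frac{37}{55} = \frac{202}{55}$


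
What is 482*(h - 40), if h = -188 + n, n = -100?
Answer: -158096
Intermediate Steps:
h = -288 (h = -188 - 100 = -288)
482*(h - 40) = 482*(-288 - 40) = 482*(-328) = -158096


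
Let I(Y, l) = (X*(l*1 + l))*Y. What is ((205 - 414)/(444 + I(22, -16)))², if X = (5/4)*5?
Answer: 43681/15649936 ≈ 0.0027911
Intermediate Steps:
X = 25/4 (X = (5*(¼))*5 = (5/4)*5 = 25/4 ≈ 6.2500)
I(Y, l) = 25*Y*l/2 (I(Y, l) = (25*(l*1 + l)/4)*Y = (25*(l + l)/4)*Y = (25*(2*l)/4)*Y = (25*l/2)*Y = 25*Y*l/2)
((205 - 414)/(444 + I(22, -16)))² = ((205 - 414)/(444 + (25/2)*22*(-16)))² = (-209/(444 - 4400))² = (-209/(-3956))² = (-209*(-1/3956))² = (209/3956)² = 43681/15649936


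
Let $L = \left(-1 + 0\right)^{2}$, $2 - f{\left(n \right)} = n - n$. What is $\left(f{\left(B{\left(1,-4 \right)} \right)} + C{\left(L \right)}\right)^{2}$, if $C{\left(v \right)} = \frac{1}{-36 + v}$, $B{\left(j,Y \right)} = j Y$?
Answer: $\frac{4761}{1225} \approx 3.8865$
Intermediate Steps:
$B{\left(j,Y \right)} = Y j$
$f{\left(n \right)} = 2$ ($f{\left(n \right)} = 2 - \left(n - n\right) = 2 - 0 = 2 + 0 = 2$)
$L = 1$ ($L = \left(-1\right)^{2} = 1$)
$\left(f{\left(B{\left(1,-4 \right)} \right)} + C{\left(L \right)}\right)^{2} = \left(2 + \frac{1}{-36 + 1}\right)^{2} = \left(2 + \frac{1}{-35}\right)^{2} = \left(2 - \frac{1}{35}\right)^{2} = \left(\frac{69}{35}\right)^{2} = \frac{4761}{1225}$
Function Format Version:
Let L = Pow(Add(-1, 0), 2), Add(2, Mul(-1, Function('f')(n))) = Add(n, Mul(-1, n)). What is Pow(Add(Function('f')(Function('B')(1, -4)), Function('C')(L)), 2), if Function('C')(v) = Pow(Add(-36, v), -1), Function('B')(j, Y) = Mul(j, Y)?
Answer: Rational(4761, 1225) ≈ 3.8865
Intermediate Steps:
Function('B')(j, Y) = Mul(Y, j)
Function('f')(n) = 2 (Function('f')(n) = Add(2, Mul(-1, Add(n, Mul(-1, n)))) = Add(2, Mul(-1, 0)) = Add(2, 0) = 2)
L = 1 (L = Pow(-1, 2) = 1)
Pow(Add(Function('f')(Function('B')(1, -4)), Function('C')(L)), 2) = Pow(Add(2, Pow(Add(-36, 1), -1)), 2) = Pow(Add(2, Pow(-35, -1)), 2) = Pow(Add(2, Rational(-1, 35)), 2) = Pow(Rational(69, 35), 2) = Rational(4761, 1225)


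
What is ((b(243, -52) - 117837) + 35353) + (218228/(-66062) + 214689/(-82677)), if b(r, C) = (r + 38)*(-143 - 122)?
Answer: -142876254155400/910301329 ≈ -1.5696e+5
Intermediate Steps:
b(r, C) = -10070 - 265*r (b(r, C) = (38 + r)*(-265) = -10070 - 265*r)
((b(243, -52) - 117837) + 35353) + (218228/(-66062) + 214689/(-82677)) = (((-10070 - 265*243) - 117837) + 35353) + (218228/(-66062) + 214689/(-82677)) = (((-10070 - 64395) - 117837) + 35353) + (218228*(-1/66062) + 214689*(-1/82677)) = ((-74465 - 117837) + 35353) + (-109114/33031 - 71563/27559) = (-192302 + 35353) - 5370870179/910301329 = -156949 - 5370870179/910301329 = -142876254155400/910301329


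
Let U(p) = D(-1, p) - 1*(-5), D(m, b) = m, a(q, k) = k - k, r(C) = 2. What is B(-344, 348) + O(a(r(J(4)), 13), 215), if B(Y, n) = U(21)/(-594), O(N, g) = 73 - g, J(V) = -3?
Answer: -42176/297 ≈ -142.01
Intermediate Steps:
a(q, k) = 0
U(p) = 4 (U(p) = -1 - 1*(-5) = -1 + 5 = 4)
B(Y, n) = -2/297 (B(Y, n) = 4/(-594) = 4*(-1/594) = -2/297)
B(-344, 348) + O(a(r(J(4)), 13), 215) = -2/297 + (73 - 1*215) = -2/297 + (73 - 215) = -2/297 - 142 = -42176/297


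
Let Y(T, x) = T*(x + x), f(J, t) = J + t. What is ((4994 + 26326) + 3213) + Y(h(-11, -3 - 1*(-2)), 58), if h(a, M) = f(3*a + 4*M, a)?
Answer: 28965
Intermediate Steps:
h(a, M) = 4*M + 4*a (h(a, M) = (3*a + 4*M) + a = 4*M + 4*a)
Y(T, x) = 2*T*x (Y(T, x) = T*(2*x) = 2*T*x)
((4994 + 26326) + 3213) + Y(h(-11, -3 - 1*(-2)), 58) = ((4994 + 26326) + 3213) + 2*(4*(-3 - 1*(-2)) + 4*(-11))*58 = (31320 + 3213) + 2*(4*(-3 + 2) - 44)*58 = 34533 + 2*(4*(-1) - 44)*58 = 34533 + 2*(-4 - 44)*58 = 34533 + 2*(-48)*58 = 34533 - 5568 = 28965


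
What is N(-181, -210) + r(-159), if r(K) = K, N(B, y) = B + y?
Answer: -550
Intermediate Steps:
N(-181, -210) + r(-159) = (-181 - 210) - 159 = -391 - 159 = -550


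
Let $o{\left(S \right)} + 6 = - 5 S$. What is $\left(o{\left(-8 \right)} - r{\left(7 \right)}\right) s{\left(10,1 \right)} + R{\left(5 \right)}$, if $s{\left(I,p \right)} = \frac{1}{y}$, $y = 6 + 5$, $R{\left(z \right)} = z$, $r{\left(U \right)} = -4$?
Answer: $\frac{93}{11} \approx 8.4545$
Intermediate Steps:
$o{\left(S \right)} = -6 - 5 S$
$y = 11$
$s{\left(I,p \right)} = \frac{1}{11}$
$\left(o{\left(-8 \right)} - r{\left(7 \right)}\right) s{\left(10,1 \right)} + R{\left(5 \right)} = \left(\left(-6 - -40\right) - -4\right) \frac{1}{11} + 5 = \left(\left(-6 + 40\right) + 4\right) \frac{1}{11} + 5 = \left(34 + 4\right) \frac{1}{11} + 5 = 38 \cdot \frac{1}{11} + 5 = \frac{38}{11} + 5 = \frac{93}{11}$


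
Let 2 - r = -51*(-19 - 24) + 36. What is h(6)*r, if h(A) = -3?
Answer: 6681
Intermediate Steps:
r = -2227 (r = 2 - (-51*(-19 - 24) + 36) = 2 - (-51*(-43) + 36) = 2 - (2193 + 36) = 2 - 1*2229 = 2 - 2229 = -2227)
h(6)*r = -3*(-2227) = 6681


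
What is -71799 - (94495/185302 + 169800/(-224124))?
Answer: -248487257571561/3460885454 ≈ -71799.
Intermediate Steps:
-71799 - (94495/185302 + 169800/(-224124)) = -71799 - (94495*(1/185302) + 169800*(-1/224124)) = -71799 - (94495/185302 - 14150/18677) = -71799 - 1*(-857140185/3460885454) = -71799 + 857140185/3460885454 = -248487257571561/3460885454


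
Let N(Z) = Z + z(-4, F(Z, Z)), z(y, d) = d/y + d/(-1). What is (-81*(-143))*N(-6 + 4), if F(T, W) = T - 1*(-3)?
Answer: -150579/4 ≈ -37645.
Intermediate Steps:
F(T, W) = 3 + T (F(T, W) = T + 3 = 3 + T)
z(y, d) = -d + d/y (z(y, d) = d/y + d*(-1) = d/y - d = -d + d/y)
N(Z) = -15/4 - Z/4 (N(Z) = Z + (-(3 + Z) + (3 + Z)/(-4)) = Z + ((-3 - Z) + (3 + Z)*(-¼)) = Z + ((-3 - Z) + (-¾ - Z/4)) = Z + (-15/4 - 5*Z/4) = -15/4 - Z/4)
(-81*(-143))*N(-6 + 4) = (-81*(-143))*(-15/4 - (-6 + 4)/4) = 11583*(-15/4 - ¼*(-2)) = 11583*(-15/4 + ½) = 11583*(-13/4) = -150579/4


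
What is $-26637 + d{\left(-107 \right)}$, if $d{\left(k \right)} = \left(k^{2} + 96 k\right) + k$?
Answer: $-25567$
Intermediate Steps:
$d{\left(k \right)} = k^{2} + 97 k$
$-26637 + d{\left(-107 \right)} = -26637 - 107 \left(97 - 107\right) = -26637 - -1070 = -26637 + 1070 = -25567$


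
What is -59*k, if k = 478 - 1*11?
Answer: -27553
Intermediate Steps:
k = 467 (k = 478 - 11 = 467)
-59*k = -59*467 = -27553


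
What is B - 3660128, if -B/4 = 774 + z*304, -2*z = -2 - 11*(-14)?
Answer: -3570808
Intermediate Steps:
z = -76 (z = -(-2 - 11*(-14))/2 = -(-2 + 154)/2 = -½*152 = -76)
B = 89320 (B = -4*(774 - 76*304) = -4*(774 - 23104) = -4*(-22330) = 89320)
B - 3660128 = 89320 - 3660128 = -3570808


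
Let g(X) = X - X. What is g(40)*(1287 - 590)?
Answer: 0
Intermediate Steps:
g(X) = 0
g(40)*(1287 - 590) = 0*(1287 - 590) = 0*697 = 0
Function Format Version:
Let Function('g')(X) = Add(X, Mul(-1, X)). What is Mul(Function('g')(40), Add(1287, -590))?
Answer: 0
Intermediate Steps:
Function('g')(X) = 0
Mul(Function('g')(40), Add(1287, -590)) = Mul(0, Add(1287, -590)) = Mul(0, 697) = 0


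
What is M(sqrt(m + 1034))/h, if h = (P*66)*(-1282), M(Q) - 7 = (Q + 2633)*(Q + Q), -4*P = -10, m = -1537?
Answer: 333/70510 - 2633*I*sqrt(503)/105765 ≈ 0.0047227 - 0.55833*I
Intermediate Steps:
P = 5/2 (P = -1/4*(-10) = 5/2 ≈ 2.5000)
M(Q) = 7 + 2*Q*(2633 + Q) (M(Q) = 7 + (Q + 2633)*(Q + Q) = 7 + (2633 + Q)*(2*Q) = 7 + 2*Q*(2633 + Q))
h = -211530 (h = ((5/2)*66)*(-1282) = 165*(-1282) = -211530)
M(sqrt(m + 1034))/h = (7 + 2*(sqrt(-1537 + 1034))**2 + 5266*sqrt(-1537 + 1034))/(-211530) = (7 + 2*(sqrt(-503))**2 + 5266*sqrt(-503))*(-1/211530) = (7 + 2*(I*sqrt(503))**2 + 5266*(I*sqrt(503)))*(-1/211530) = (7 + 2*(-503) + 5266*I*sqrt(503))*(-1/211530) = (7 - 1006 + 5266*I*sqrt(503))*(-1/211530) = (-999 + 5266*I*sqrt(503))*(-1/211530) = 333/70510 - 2633*I*sqrt(503)/105765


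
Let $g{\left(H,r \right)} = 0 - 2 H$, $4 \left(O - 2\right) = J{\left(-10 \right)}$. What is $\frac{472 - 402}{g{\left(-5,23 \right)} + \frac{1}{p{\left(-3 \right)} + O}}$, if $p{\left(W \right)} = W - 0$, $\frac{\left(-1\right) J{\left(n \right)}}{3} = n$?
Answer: $\frac{455}{66} \approx 6.8939$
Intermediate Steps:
$J{\left(n \right)} = - 3 n$
$O = \frac{19}{2}$ ($O = 2 + \frac{\left(-3\right) \left(-10\right)}{4} = 2 + \frac{1}{4} \cdot 30 = 2 + \frac{15}{2} = \frac{19}{2} \approx 9.5$)
$p{\left(W \right)} = W$ ($p{\left(W \right)} = W + 0 = W$)
$g{\left(H,r \right)} = - 2 H$
$\frac{472 - 402}{g{\left(-5,23 \right)} + \frac{1}{p{\left(-3 \right)} + O}} = \frac{472 - 402}{\left(-2\right) \left(-5\right) + \frac{1}{-3 + \frac{19}{2}}} = \frac{70}{10 + \frac{1}{\frac{13}{2}}} = \frac{70}{10 + \frac{2}{13}} = \frac{70}{\frac{132}{13}} = 70 \cdot \frac{13}{132} = \frac{455}{66}$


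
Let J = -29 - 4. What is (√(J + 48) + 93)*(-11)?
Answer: -1023 - 11*√15 ≈ -1065.6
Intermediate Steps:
J = -33
(√(J + 48) + 93)*(-11) = (√(-33 + 48) + 93)*(-11) = (√15 + 93)*(-11) = (93 + √15)*(-11) = -1023 - 11*√15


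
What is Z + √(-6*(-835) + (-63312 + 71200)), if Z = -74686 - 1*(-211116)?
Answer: 136430 + √12898 ≈ 1.3654e+5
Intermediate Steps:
Z = 136430 (Z = -74686 + 211116 = 136430)
Z + √(-6*(-835) + (-63312 + 71200)) = 136430 + √(-6*(-835) + (-63312 + 71200)) = 136430 + √(5010 + 7888) = 136430 + √12898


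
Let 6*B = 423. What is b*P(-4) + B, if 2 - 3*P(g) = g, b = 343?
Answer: 1513/2 ≈ 756.50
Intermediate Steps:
B = 141/2 (B = (1/6)*423 = 141/2 ≈ 70.500)
P(g) = 2/3 - g/3
b*P(-4) + B = 343*(2/3 - 1/3*(-4)) + 141/2 = 343*(2/3 + 4/3) + 141/2 = 343*2 + 141/2 = 686 + 141/2 = 1513/2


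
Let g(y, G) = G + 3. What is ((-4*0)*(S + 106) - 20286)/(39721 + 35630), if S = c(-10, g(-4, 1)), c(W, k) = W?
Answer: -6762/25117 ≈ -0.26922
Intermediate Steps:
g(y, G) = 3 + G
S = -10
((-4*0)*(S + 106) - 20286)/(39721 + 35630) = ((-4*0)*(-10 + 106) - 20286)/(39721 + 35630) = (0*96 - 20286)/75351 = (0 - 20286)*(1/75351) = -20286*1/75351 = -6762/25117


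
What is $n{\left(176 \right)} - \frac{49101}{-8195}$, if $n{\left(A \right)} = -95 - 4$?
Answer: $- \frac{762204}{8195} \approx -93.008$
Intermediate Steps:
$n{\left(A \right)} = -99$
$n{\left(176 \right)} - \frac{49101}{-8195} = -99 - \frac{49101}{-8195} = -99 - - \frac{49101}{8195} = -99 + \frac{49101}{8195} = - \frac{762204}{8195}$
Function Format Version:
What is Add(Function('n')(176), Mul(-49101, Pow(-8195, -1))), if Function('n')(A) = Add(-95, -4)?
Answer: Rational(-762204, 8195) ≈ -93.008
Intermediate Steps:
Function('n')(A) = -99
Add(Function('n')(176), Mul(-49101, Pow(-8195, -1))) = Add(-99, Mul(-49101, Pow(-8195, -1))) = Add(-99, Mul(-49101, Rational(-1, 8195))) = Add(-99, Rational(49101, 8195)) = Rational(-762204, 8195)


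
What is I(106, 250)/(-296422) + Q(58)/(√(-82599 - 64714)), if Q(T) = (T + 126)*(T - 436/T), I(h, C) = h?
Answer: -53/148211 - 269376*I*√147313/4272077 ≈ -0.0003576 - 24.201*I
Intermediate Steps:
Q(T) = (126 + T)*(T - 436/T)
I(106, 250)/(-296422) + Q(58)/(√(-82599 - 64714)) = 106/(-296422) + (-436 + 58² - 54936/58 + 126*58)/(√(-82599 - 64714)) = 106*(-1/296422) + (-436 + 3364 - 54936*1/58 + 7308)/(√(-147313)) = -53/148211 + (-436 + 3364 - 27468/29 + 7308)/((I*√147313)) = -53/148211 + 269376*(-I*√147313/147313)/29 = -53/148211 - 269376*I*√147313/4272077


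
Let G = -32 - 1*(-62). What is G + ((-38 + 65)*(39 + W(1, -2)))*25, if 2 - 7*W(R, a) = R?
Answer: 185160/7 ≈ 26451.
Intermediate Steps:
W(R, a) = 2/7 - R/7
G = 30 (G = -32 + 62 = 30)
G + ((-38 + 65)*(39 + W(1, -2)))*25 = 30 + ((-38 + 65)*(39 + (2/7 - ⅐*1)))*25 = 30 + (27*(39 + (2/7 - ⅐)))*25 = 30 + (27*(39 + ⅐))*25 = 30 + (27*(274/7))*25 = 30 + (7398/7)*25 = 30 + 184950/7 = 185160/7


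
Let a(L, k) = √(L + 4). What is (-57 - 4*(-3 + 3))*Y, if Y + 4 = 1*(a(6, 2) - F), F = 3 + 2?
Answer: 513 - 57*√10 ≈ 332.75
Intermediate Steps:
a(L, k) = √(4 + L)
F = 5
Y = -9 + √10 (Y = -4 + 1*(√(4 + 6) - 1*5) = -4 + 1*(√10 - 5) = -4 + 1*(-5 + √10) = -4 + (-5 + √10) = -9 + √10 ≈ -5.8377)
(-57 - 4*(-3 + 3))*Y = (-57 - 4*(-3 + 3))*(-9 + √10) = (-57 - 4*0)*(-9 + √10) = (-57 + 0)*(-9 + √10) = -57*(-9 + √10) = 513 - 57*√10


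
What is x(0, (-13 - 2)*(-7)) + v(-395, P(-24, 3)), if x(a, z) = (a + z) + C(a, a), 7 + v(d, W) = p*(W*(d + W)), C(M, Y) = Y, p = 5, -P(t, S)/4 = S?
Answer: 24518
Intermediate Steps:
P(t, S) = -4*S
v(d, W) = -7 + 5*W*(W + d) (v(d, W) = -7 + 5*(W*(d + W)) = -7 + 5*(W*(W + d)) = -7 + 5*W*(W + d))
x(a, z) = z + 2*a (x(a, z) = (a + z) + a = z + 2*a)
x(0, (-13 - 2)*(-7)) + v(-395, P(-24, 3)) = ((-13 - 2)*(-7) + 2*0) + (-7 + 5*(-4*3)² + 5*(-4*3)*(-395)) = (-15*(-7) + 0) + (-7 + 5*(-12)² + 5*(-12)*(-395)) = (105 + 0) + (-7 + 5*144 + 23700) = 105 + (-7 + 720 + 23700) = 105 + 24413 = 24518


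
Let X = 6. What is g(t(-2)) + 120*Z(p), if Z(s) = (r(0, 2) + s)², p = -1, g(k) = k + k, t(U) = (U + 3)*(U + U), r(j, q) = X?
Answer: 2992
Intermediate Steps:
r(j, q) = 6
t(U) = 2*U*(3 + U) (t(U) = (3 + U)*(2*U) = 2*U*(3 + U))
g(k) = 2*k
Z(s) = (6 + s)²
g(t(-2)) + 120*Z(p) = 2*(2*(-2)*(3 - 2)) + 120*(6 - 1)² = 2*(2*(-2)*1) + 120*5² = 2*(-4) + 120*25 = -8 + 3000 = 2992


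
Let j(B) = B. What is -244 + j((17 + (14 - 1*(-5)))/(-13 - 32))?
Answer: -1224/5 ≈ -244.80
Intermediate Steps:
-244 + j((17 + (14 - 1*(-5)))/(-13 - 32)) = -244 + (17 + (14 - 1*(-5)))/(-13 - 32) = -244 + (17 + (14 + 5))/(-45) = -244 + (17 + 19)*(-1/45) = -244 + 36*(-1/45) = -244 - ⅘ = -1224/5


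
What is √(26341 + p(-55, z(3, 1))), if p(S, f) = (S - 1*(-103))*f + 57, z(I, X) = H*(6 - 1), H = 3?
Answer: √27118 ≈ 164.68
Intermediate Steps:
z(I, X) = 15 (z(I, X) = 3*(6 - 1) = 3*5 = 15)
p(S, f) = 57 + f*(103 + S) (p(S, f) = (S + 103)*f + 57 = (103 + S)*f + 57 = f*(103 + S) + 57 = 57 + f*(103 + S))
√(26341 + p(-55, z(3, 1))) = √(26341 + (57 + 103*15 - 55*15)) = √(26341 + (57 + 1545 - 825)) = √(26341 + 777) = √27118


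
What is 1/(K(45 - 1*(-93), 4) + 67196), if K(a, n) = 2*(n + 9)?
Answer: 1/67222 ≈ 1.4876e-5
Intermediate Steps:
K(a, n) = 18 + 2*n (K(a, n) = 2*(9 + n) = 18 + 2*n)
1/(K(45 - 1*(-93), 4) + 67196) = 1/((18 + 2*4) + 67196) = 1/((18 + 8) + 67196) = 1/(26 + 67196) = 1/67222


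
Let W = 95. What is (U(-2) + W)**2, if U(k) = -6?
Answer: 7921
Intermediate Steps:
(U(-2) + W)**2 = (-6 + 95)**2 = 89**2 = 7921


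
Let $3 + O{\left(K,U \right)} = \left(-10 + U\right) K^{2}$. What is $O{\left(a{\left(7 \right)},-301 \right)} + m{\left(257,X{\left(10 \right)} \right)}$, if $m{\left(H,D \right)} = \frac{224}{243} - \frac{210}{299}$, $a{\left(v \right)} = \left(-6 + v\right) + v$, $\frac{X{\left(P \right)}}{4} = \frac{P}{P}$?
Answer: $- \frac{1446366953}{72657} \approx -19907.0$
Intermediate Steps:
$X{\left(P \right)} = 4$ ($X{\left(P \right)} = 4 \frac{P}{P} = 4 \cdot 1 = 4$)
$a{\left(v \right)} = -6 + 2 v$
$m{\left(H,D \right)} = \frac{15946}{72657}$ ($m{\left(H,D \right)} = 224 \cdot \frac{1}{243} - \frac{210}{299} = \frac{224}{243} - \frac{210}{299} = \frac{15946}{72657}$)
$O{\left(K,U \right)} = -3 + K^{2} \left(-10 + U\right)$ ($O{\left(K,U \right)} = -3 + \left(-10 + U\right) K^{2} = -3 + K^{2} \left(-10 + U\right)$)
$O{\left(a{\left(7 \right)},-301 \right)} + m{\left(257,X{\left(10 \right)} \right)} = \left(-3 - 10 \left(-6 + 2 \cdot 7\right)^{2} - 301 \left(-6 + 2 \cdot 7\right)^{2}\right) + \frac{15946}{72657} = \left(-3 - 10 \left(-6 + 14\right)^{2} - 301 \left(-6 + 14\right)^{2}\right) + \frac{15946}{72657} = \left(-3 - 10 \cdot 8^{2} - 301 \cdot 8^{2}\right) + \frac{15946}{72657} = \left(-3 - 640 - 19264\right) + \frac{15946}{72657} = -19907 + \frac{15946}{72657} = - \frac{1446366953}{72657}$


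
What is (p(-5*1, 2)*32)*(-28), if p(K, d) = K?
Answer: 4480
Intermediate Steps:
(p(-5*1, 2)*32)*(-28) = (-5*1*32)*(-28) = -5*32*(-28) = -160*(-28) = 4480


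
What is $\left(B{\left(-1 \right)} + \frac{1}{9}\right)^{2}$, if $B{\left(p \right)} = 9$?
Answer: $\frac{6724}{81} \approx 83.012$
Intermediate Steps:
$\left(B{\left(-1 \right)} + \frac{1}{9}\right)^{2} = \left(9 + \frac{1}{9}\right)^{2} = \left(\frac{82}{9}\right)^{2} = \frac{6724}{81}$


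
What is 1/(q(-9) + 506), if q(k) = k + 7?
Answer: 1/504 ≈ 0.0019841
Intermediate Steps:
q(k) = 7 + k
1/(q(-9) + 506) = 1/((7 - 9) + 506) = 1/(-2 + 506) = 1/504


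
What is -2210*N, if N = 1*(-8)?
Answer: 17680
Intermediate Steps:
N = -8
-2210*N = -2210*(-8) = 17680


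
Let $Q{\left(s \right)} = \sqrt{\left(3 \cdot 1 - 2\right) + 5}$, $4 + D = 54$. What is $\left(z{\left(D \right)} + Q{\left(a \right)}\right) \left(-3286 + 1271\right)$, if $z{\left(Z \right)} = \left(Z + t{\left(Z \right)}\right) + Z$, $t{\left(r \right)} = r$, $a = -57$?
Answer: $-302250 - 2015 \sqrt{6} \approx -3.0719 \cdot 10^{5}$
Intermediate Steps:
$D = 50$ ($D = -4 + 54 = 50$)
$z{\left(Z \right)} = 3 Z$ ($z{\left(Z \right)} = \left(Z + Z\right) + Z = 2 Z + Z = 3 Z$)
$Q{\left(s \right)} = \sqrt{6}$ ($Q{\left(s \right)} = \sqrt{\left(3 - 2\right) + 5} = \sqrt{1 + 5} = \sqrt{6}$)
$\left(z{\left(D \right)} + Q{\left(a \right)}\right) \left(-3286 + 1271\right) = \left(3 \cdot 50 + \sqrt{6}\right) \left(-3286 + 1271\right) = \left(150 + \sqrt{6}\right) \left(-2015\right) = -302250 - 2015 \sqrt{6}$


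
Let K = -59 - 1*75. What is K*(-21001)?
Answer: 2814134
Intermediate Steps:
K = -134 (K = -59 - 75 = -134)
K*(-21001) = -134*(-21001) = 2814134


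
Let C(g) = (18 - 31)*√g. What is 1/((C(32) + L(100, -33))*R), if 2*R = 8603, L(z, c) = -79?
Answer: -158/7166299 + 104*√2/7166299 ≈ -1.5240e-6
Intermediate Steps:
C(g) = -13*√g
R = 8603/2 (R = (½)*8603 = 8603/2 ≈ 4301.5)
1/((C(32) + L(100, -33))*R) = 1/((-52*√2 - 79)*(8603/2)) = (2/8603)/(-52*√2 - 79) = (2/8603)/(-79 - 52*√2) = 2/(8603*(-79 - 52*√2))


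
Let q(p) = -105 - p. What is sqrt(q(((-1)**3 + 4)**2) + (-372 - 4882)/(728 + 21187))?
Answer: 2*I*sqrt(1524044585)/7305 ≈ 10.688*I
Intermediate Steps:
sqrt(q(((-1)**3 + 4)**2) + (-372 - 4882)/(728 + 21187)) = sqrt((-105 - ((-1)**3 + 4)**2) + (-372 - 4882)/(728 + 21187)) = sqrt((-105 - (-1 + 4)**2) - 5254/21915) = sqrt((-105 - 1*3**2) - 5254*1/21915) = sqrt((-105 - 1*9) - 5254/21915) = sqrt((-105 - 9) - 5254/21915) = sqrt(-114 - 5254/21915) = sqrt(-2503564/21915) = 2*I*sqrt(1524044585)/7305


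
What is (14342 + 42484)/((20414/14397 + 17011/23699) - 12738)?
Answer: -19388718827478/4345406880461 ≈ -4.4619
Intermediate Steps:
(14342 + 42484)/((20414/14397 + 17011/23699) - 12738) = 56826/((20414*(1/14397) + 17011*(1/23699)) - 12738) = 56826/((20414/14397 + 17011/23699) - 12738) = 56826/(728698753/341194503 - 12738) = 56826/(-4345406880461/341194503) = 56826*(-341194503/4345406880461) = -19388718827478/4345406880461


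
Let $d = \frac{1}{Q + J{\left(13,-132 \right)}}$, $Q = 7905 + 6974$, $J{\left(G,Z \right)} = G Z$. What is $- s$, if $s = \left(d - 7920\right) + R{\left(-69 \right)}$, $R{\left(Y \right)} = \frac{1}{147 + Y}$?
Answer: $\frac{8131561639}{1026714} \approx 7920.0$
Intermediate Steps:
$Q = 14879$
$d = \frac{1}{13163}$ ($d = \frac{1}{14879 + 13 \left(-132\right)} = \frac{1}{14879 - 1716} = \frac{1}{13163} \approx 7.5971 \cdot 10^{-5}$)
$s = - \frac{8131561639}{1026714}$ ($s = \left(\frac{1}{13163} - 7920\right) + \frac{1}{147 - 69} = - \frac{104250959}{13163} + \frac{1}{78} = - \frac{8131561639}{1026714} \approx -7920.0$)
$- s = \left(-1\right) \left(- \frac{8131561639}{1026714}\right) = \frac{8131561639}{1026714}$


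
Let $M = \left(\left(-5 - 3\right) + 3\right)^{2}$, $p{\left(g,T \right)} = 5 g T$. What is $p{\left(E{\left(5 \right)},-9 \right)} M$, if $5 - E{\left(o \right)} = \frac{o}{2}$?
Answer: $- \frac{5625}{2} \approx -2812.5$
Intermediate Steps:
$E{\left(o \right)} = 5 - \frac{o}{2}$
$p{\left(g,T \right)} = 5 T g$
$M = 25$ ($M = \left(-8 + 3\right)^{2} = \left(-5\right)^{2} = 25$)
$p{\left(E{\left(5 \right)},-9 \right)} M = 5 \left(-9\right) \left(5 - \frac{5}{2}\right) 25 = 5 \left(-9\right) \frac{5}{2} \cdot 25 = \left(- \frac{225}{2}\right) 25 = - \frac{5625}{2}$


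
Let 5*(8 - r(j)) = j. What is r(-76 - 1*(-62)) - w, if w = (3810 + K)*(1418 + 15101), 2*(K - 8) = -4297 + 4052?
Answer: -610459537/10 ≈ -6.1046e+7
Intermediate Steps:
r(j) = 8 - j/5
K = -229/2 (K = 8 + (-4297 + 4052)/2 = 8 + (½)*(-245) = 8 - 245/2 = -229/2 ≈ -114.50)
w = 122091929/2 (w = (3810 - 229/2)*(1418 + 15101) = (7391/2)*16519 = 122091929/2 ≈ 6.1046e+7)
r(-76 - 1*(-62)) - w = (8 - (-76 - 1*(-62))/5) - 1*122091929/2 = (8 - (-76 + 62)/5) - 122091929/2 = (8 - ⅕*(-14)) - 122091929/2 = (8 + 14/5) - 122091929/2 = 54/5 - 122091929/2 = -610459537/10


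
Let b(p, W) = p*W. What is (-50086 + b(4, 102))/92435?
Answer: -49678/92435 ≈ -0.53744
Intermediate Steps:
b(p, W) = W*p
(-50086 + b(4, 102))/92435 = (-50086 + 102*4)/92435 = (-50086 + 408)*(1/92435) = -49678*1/92435 = -49678/92435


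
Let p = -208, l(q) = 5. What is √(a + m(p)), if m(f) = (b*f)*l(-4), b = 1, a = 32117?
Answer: 3*√3453 ≈ 176.29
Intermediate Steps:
m(f) = 5*f (m(f) = (1*f)*5 = f*5 = 5*f)
√(a + m(p)) = √(32117 + 5*(-208)) = √(32117 - 1040) = √31077 = 3*√3453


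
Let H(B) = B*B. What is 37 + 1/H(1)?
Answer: 38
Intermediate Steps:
H(B) = B²
37 + 1/H(1) = 37 + 1/(1²) = 37 + 1/1 = 37 + 1 = 38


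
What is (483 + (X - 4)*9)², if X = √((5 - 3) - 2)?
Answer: 199809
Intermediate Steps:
X = 0 (X = √(2 - 2) = √0 = 0)
(483 + (X - 4)*9)² = (483 + (0 - 4)*9)² = (483 - 4*9)² = (483 - 36)² = 447² = 199809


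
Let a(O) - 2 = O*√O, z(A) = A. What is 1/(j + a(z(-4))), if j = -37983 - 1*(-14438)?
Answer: -23543/554272913 + 8*I/554272913 ≈ -4.2475e-5 + 1.4433e-8*I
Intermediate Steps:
j = -23545 (j = -37983 + 14438 = -23545)
a(O) = 2 + O^(3/2) (a(O) = 2 + O*√O = 2 + O^(3/2))
1/(j + a(z(-4))) = 1/(-23545 + (2 + (-4)^(3/2))) = 1/(-23545 + (2 - 8*I)) = 1/(-23543 - 8*I) = (-23543 + 8*I)/554272913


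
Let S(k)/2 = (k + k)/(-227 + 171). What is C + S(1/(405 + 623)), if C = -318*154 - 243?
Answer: -708302281/14392 ≈ -49215.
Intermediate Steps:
C = -49215 (C = -48972 - 243 = -49215)
S(k) = -k/14 (S(k) = 2*((k + k)/(-227 + 171)) = 2*((2*k)/(-56)) = 2*((2*k)*(-1/56)) = 2*(-k/28) = -k/14)
C + S(1/(405 + 623)) = -49215 - 1/(14*(405 + 623)) = -49215 - 1/14/1028 = -49215 - 1/14*1/1028 = -49215 - 1/14392 = -708302281/14392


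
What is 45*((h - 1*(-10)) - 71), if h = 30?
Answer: -1395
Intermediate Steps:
45*((h - 1*(-10)) - 71) = 45*((30 - 1*(-10)) - 71) = 45*((30 + 10) - 71) = 45*(40 - 71) = 45*(-31) = -1395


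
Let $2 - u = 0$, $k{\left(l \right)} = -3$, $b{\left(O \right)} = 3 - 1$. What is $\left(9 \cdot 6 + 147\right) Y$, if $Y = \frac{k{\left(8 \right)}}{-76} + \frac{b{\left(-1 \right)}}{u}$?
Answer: $\frac{15879}{76} \approx 208.93$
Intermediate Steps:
$b{\left(O \right)} = 2$
$u = 2$ ($u = 2 - 0 = 2 + 0 = 2$)
$Y = \frac{79}{76}$ ($Y = - \frac{3}{-76} + \frac{2}{2} = \left(-3\right) \left(- \frac{1}{76}\right) + 2 \cdot \frac{1}{2} = \frac{3}{76} + 1 = \frac{79}{76} \approx 1.0395$)
$\left(9 \cdot 6 + 147\right) Y = \left(9 \cdot 6 + 147\right) \frac{79}{76} = \left(54 + 147\right) \frac{79}{76} = 201 \cdot \frac{79}{76} = \frac{15879}{76}$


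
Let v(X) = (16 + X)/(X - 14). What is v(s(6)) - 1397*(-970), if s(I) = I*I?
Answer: 14906016/11 ≈ 1.3551e+6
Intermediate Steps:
s(I) = I**2
v(X) = (16 + X)/(-14 + X)
v(s(6)) - 1397*(-970) = (16 + 6**2)/(-14 + 6**2) - 1397*(-970) = (16 + 36)/(-14 + 36) + 1355090 = 52/22 + 1355090 = (1/22)*52 + 1355090 = 26/11 + 1355090 = 14906016/11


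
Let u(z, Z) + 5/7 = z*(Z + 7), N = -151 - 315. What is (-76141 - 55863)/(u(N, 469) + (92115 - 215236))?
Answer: 231007/603641 ≈ 0.38269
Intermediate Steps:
N = -466
u(z, Z) = -5/7 + z*(7 + Z) (u(z, Z) = -5/7 + z*(Z + 7) = -5/7 + z*(7 + Z))
(-76141 - 55863)/(u(N, 469) + (92115 - 215236)) = (-76141 - 55863)/((-5/7 + 7*(-466) + 469*(-466)) + (92115 - 215236)) = -132004/((-5/7 - 3262 - 218554) - 123121) = -132004/(-1552717/7 - 123121) = -132004/(-2414564/7) = -132004*(-7/2414564) = 231007/603641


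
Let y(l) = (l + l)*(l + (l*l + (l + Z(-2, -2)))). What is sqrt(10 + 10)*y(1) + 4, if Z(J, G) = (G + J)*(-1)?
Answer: 4 + 28*sqrt(5) ≈ 66.610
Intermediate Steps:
Z(J, G) = -G - J
y(l) = 2*l*(4 + l**2 + 2*l) (y(l) = (l + l)*(l + (l*l + (l + (-1*(-2) - 1*(-2))))) = (2*l)*(l + (l**2 + (l + (2 + 2)))) = (2*l)*(l + (l**2 + (l + 4))) = (2*l)*(l + (l**2 + (4 + l))) = (2*l)*(l + (4 + l + l**2)) = (2*l)*(4 + l**2 + 2*l) = 2*l*(4 + l**2 + 2*l))
sqrt(10 + 10)*y(1) + 4 = sqrt(10 + 10)*(2*1*(4 + 1**2 + 2*1)) + 4 = sqrt(20)*(2*1*(4 + 1 + 2)) + 4 = (2*sqrt(5))*(2*1*7) + 4 = (2*sqrt(5))*14 + 4 = 28*sqrt(5) + 4 = 4 + 28*sqrt(5)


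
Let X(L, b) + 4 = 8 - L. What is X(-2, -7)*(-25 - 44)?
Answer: -414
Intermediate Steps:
X(L, b) = 4 - L (X(L, b) = -4 + (8 - L) = 4 - L)
X(-2, -7)*(-25 - 44) = (4 - 1*(-2))*(-25 - 44) = (4 + 2)*(-69) = 6*(-69) = -414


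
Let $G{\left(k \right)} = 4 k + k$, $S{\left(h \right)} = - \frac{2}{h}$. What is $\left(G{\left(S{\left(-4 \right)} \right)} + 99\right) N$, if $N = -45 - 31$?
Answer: $-7714$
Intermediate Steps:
$G{\left(k \right)} = 5 k$
$N = -76$
$\left(G{\left(S{\left(-4 \right)} \right)} + 99\right) N = \left(5 \left(- \frac{2}{-4}\right) + 99\right) \left(-76\right) = \left(5 \left(\left(-2\right) \left(- \frac{1}{4}\right)\right) + 99\right) \left(-76\right) = \left(5 \cdot \frac{1}{2} + 99\right) \left(-76\right) = \left(\frac{5}{2} + 99\right) \left(-76\right) = \frac{203}{2} \left(-76\right) = -7714$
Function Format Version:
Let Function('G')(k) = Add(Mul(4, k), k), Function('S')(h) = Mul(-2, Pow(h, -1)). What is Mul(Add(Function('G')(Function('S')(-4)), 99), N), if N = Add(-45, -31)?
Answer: -7714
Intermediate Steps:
Function('G')(k) = Mul(5, k)
N = -76
Mul(Add(Function('G')(Function('S')(-4)), 99), N) = Mul(Add(Mul(5, Mul(-2, Pow(-4, -1))), 99), -76) = Mul(Add(Mul(5, Mul(-2, Rational(-1, 4))), 99), -76) = Mul(Add(Mul(5, Rational(1, 2)), 99), -76) = Mul(Add(Rational(5, 2), 99), -76) = Mul(Rational(203, 2), -76) = -7714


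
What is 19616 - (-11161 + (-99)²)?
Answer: 20976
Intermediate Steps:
19616 - (-11161 + (-99)²) = 19616 - (-11161 + 9801) = 19616 - 1*(-1360) = 19616 + 1360 = 20976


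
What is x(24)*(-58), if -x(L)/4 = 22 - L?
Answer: -464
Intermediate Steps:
x(L) = -88 + 4*L (x(L) = -4*(22 - L) = -88 + 4*L)
x(24)*(-58) = (-88 + 4*24)*(-58) = (-88 + 96)*(-58) = 8*(-58) = -464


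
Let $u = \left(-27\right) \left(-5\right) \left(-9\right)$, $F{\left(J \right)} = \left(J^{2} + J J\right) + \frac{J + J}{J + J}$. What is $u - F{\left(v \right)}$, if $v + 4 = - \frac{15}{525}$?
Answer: $- \frac{1529362}{1225} \approx -1248.5$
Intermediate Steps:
$v = - \frac{141}{35}$ ($v = -4 - \frac{15}{525} = -4 - \frac{1}{35} = - \frac{141}{35} \approx -4.0286$)
$F{\left(J \right)} = 1 + 2 J^{2}$ ($F{\left(J \right)} = \left(J^{2} + J^{2}\right) + \frac{2 J}{2 J} = 2 J^{2} + 2 J \frac{1}{2 J} = 2 J^{2} + 1 = 1 + 2 J^{2}$)
$u = -1215$ ($u = 135 \left(-9\right) = -1215$)
$u - F{\left(v \right)} = -1215 - \left(1 + 2 \left(- \frac{141}{35}\right)^{2}\right) = -1215 - \left(1 + 2 \cdot \frac{19881}{1225}\right) = -1215 - \left(1 + \frac{39762}{1225}\right) = -1215 - \frac{40987}{1225} = - \frac{1529362}{1225}$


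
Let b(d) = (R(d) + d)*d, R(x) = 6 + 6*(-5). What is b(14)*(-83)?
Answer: 11620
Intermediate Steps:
R(x) = -24 (R(x) = 6 - 30 = -24)
b(d) = d*(-24 + d) (b(d) = (-24 + d)*d = d*(-24 + d))
b(14)*(-83) = (14*(-24 + 14))*(-83) = (14*(-10))*(-83) = -140*(-83) = 11620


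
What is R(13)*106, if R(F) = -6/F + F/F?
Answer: 742/13 ≈ 57.077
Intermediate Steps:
R(F) = 1 - 6/F (R(F) = -6/F + 1 = 1 - 6/F)
R(13)*106 = ((-6 + 13)/13)*106 = ((1/13)*7)*106 = (7/13)*106 = 742/13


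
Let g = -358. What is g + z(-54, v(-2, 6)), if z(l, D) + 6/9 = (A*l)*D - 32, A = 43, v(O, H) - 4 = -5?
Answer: 5794/3 ≈ 1931.3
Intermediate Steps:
v(O, H) = -1 (v(O, H) = 4 - 5 = -1)
z(l, D) = -98/3 + 43*D*l (z(l, D) = -⅔ + ((43*l)*D - 32) = -⅔ + (43*D*l - 32) = -⅔ + (-32 + 43*D*l) = -98/3 + 43*D*l)
g + z(-54, v(-2, 6)) = -358 + (-98/3 + 43*(-1)*(-54)) = -358 + (-98/3 + 2322) = -358 + 6868/3 = 5794/3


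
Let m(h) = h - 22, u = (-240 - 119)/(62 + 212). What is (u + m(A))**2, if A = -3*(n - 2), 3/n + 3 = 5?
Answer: 8928144/18769 ≈ 475.69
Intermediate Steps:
n = 3/2 (n = 3/(-3 + 5) = 3/2 ≈ 1.5000)
u = -359/274 ≈ -1.3102
A = 3/2 (A = -3*(3/2 - 2) = -3*(-1/2) = 3/2 ≈ 1.5000)
m(h) = -22 + h
(u + m(A))**2 = (-359/274 + (-22 + 3/2))**2 = (-359/274 - 41/2)**2 = (-2988/137)**2 = 8928144/18769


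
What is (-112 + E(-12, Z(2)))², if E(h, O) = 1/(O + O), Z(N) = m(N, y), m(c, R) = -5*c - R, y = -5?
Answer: 1256641/100 ≈ 12566.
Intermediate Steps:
m(c, R) = -R - 5*c
Z(N) = 5 - 5*N (Z(N) = -1*(-5) - 5*N = 5 - 5*N)
E(h, O) = 1/(2*O)
(-112 + E(-12, Z(2)))² = (-112 + 1/(2*(5 - 5*2)))² = (-112 + 1/(2*(5 - 10)))² = (-112 + (½)/(-5))² = (-112 + (½)*(-⅕))² = (-112 - ⅒)² = (-1121/10)² = 1256641/100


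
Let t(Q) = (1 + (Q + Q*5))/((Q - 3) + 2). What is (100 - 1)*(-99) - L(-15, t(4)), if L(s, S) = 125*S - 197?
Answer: -31937/3 ≈ -10646.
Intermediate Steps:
t(Q) = (1 + 6*Q)/(-1 + Q) (t(Q) = (1 + (Q + 5*Q))/((-3 + Q) + 2) = (1 + 6*Q)/(-1 + Q))
L(s, S) = -197 + 125*S
(100 - 1)*(-99) - L(-15, t(4)) = (100 - 1)*(-99) - (-197 + 125*((1 + 6*4)/(-1 + 4))) = 99*(-99) - (-197 + 125*((1 + 24)/3)) = -9801 - (-197 + 125*((1/3)*25)) = -9801 - (-197 + 125*(25/3)) = -9801 - (-197 + 3125/3) = -9801 - 1*2534/3 = -9801 - 2534/3 = -31937/3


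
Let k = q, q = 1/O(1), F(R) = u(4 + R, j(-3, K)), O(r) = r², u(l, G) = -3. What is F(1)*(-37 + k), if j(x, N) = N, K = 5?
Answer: 108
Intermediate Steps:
F(R) = -3
q = 1 (q = 1/(1²) = 1/1 = 1)
k = 1
F(1)*(-37 + k) = -3*(-37 + 1) = -3*(-36) = 108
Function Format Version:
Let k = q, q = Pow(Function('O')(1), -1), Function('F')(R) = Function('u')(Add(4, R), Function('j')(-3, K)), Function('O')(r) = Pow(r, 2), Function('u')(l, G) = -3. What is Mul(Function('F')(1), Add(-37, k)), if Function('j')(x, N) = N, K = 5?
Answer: 108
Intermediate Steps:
Function('F')(R) = -3
q = 1 (q = Pow(Pow(1, 2), -1) = Pow(1, -1) = 1)
k = 1
Mul(Function('F')(1), Add(-37, k)) = Mul(-3, Add(-37, 1)) = Mul(-3, -36) = 108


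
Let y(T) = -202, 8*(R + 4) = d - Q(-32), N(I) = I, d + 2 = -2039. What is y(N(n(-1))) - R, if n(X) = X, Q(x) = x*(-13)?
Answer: 873/8 ≈ 109.13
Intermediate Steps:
d = -2041 (d = -2 - 2039 = -2041)
Q(x) = -13*x
R = -2489/8 (R = -4 + (-2041 - (-13)*(-32))/8 = -4 + (-2041 - 1*416)/8 = -4 + (-2041 - 416)/8 = -4 + (⅛)*(-2457) = -4 - 2457/8 = -2489/8 ≈ -311.13)
y(N(n(-1))) - R = -202 - 1*(-2489/8) = -202 + 2489/8 = 873/8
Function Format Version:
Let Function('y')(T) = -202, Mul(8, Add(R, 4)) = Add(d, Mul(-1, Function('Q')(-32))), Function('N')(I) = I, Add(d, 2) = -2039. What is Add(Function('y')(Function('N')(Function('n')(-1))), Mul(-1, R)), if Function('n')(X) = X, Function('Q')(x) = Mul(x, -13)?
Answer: Rational(873, 8) ≈ 109.13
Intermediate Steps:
d = -2041 (d = Add(-2, -2039) = -2041)
Function('Q')(x) = Mul(-13, x)
R = Rational(-2489, 8) (R = Add(-4, Mul(Rational(1, 8), Add(-2041, Mul(-1, Mul(-13, -32))))) = Add(-4, Mul(Rational(1, 8), Add(-2041, Mul(-1, 416)))) = Add(-4, Mul(Rational(1, 8), Add(-2041, -416))) = Add(-4, Mul(Rational(1, 8), -2457)) = Add(-4, Rational(-2457, 8)) = Rational(-2489, 8) ≈ -311.13)
Add(Function('y')(Function('N')(Function('n')(-1))), Mul(-1, R)) = Add(-202, Mul(-1, Rational(-2489, 8))) = Add(-202, Rational(2489, 8)) = Rational(873, 8)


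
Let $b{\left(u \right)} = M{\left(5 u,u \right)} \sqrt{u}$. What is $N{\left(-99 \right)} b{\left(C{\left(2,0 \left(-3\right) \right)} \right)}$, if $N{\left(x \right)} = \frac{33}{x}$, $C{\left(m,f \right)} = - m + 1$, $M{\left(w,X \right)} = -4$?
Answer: $\frac{4 i}{3} \approx 1.3333 i$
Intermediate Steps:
$C{\left(m,f \right)} = 1 - m$
$b{\left(u \right)} = - 4 \sqrt{u}$
$N{\left(-99 \right)} b{\left(C{\left(2,0 \left(-3\right) \right)} \right)} = \frac{33}{-99} \left(- 4 \sqrt{1 - 2}\right) = 33 \left(- \frac{1}{99}\right) \left(- 4 \sqrt{1 - 2}\right) = - \frac{\left(-4\right) \sqrt{-1}}{3} = - \frac{\left(-4\right) i}{3} = \frac{4 i}{3}$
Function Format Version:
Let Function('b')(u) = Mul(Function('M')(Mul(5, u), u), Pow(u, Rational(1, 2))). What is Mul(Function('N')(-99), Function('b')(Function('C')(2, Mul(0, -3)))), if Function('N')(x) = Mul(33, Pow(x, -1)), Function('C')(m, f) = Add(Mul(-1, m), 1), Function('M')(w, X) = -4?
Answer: Mul(Rational(4, 3), I) ≈ Mul(1.3333, I)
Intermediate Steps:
Function('C')(m, f) = Add(1, Mul(-1, m))
Function('b')(u) = Mul(-4, Pow(u, Rational(1, 2)))
Mul(Function('N')(-99), Function('b')(Function('C')(2, Mul(0, -3)))) = Mul(Mul(33, Pow(-99, -1)), Mul(-4, Pow(Add(1, Mul(-1, 2)), Rational(1, 2)))) = Mul(Mul(33, Rational(-1, 99)), Mul(-4, Pow(Add(1, -2), Rational(1, 2)))) = Mul(Rational(-1, 3), Mul(-4, Pow(-1, Rational(1, 2)))) = Mul(Rational(-1, 3), Mul(-4, I)) = Mul(Rational(4, 3), I)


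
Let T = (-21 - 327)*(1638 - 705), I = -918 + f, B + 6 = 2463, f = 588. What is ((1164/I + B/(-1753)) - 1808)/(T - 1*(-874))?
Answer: 174793537/31220141150 ≈ 0.0055987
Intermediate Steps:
B = 2457 (B = -6 + 2463 = 2457)
I = -330 (I = -918 + 588 = -330)
T = -324684 (T = -348*933 = -324684)
((1164/I + B/(-1753)) - 1808)/(T - 1*(-874)) = ((1164/(-330) + 2457/(-1753)) - 1808)/(-324684 - 1*(-874)) = ((1164*(-1/330) + 2457*(-1/1753)) - 1808)/(-324684 + 874) = ((-194/55 - 2457/1753) - 1808)/(-323810) = (-475217/96415 - 1808)*(-1/323810) = -174793537/96415*(-1/323810) = 174793537/31220141150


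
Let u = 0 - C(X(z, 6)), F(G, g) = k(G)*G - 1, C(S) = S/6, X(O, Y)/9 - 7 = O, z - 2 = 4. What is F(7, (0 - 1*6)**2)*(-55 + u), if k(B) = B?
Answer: -3576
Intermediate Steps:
z = 6 (z = 2 + 4 = 6)
X(O, Y) = 63 + 9*O
C(S) = S/6 (C(S) = S*(1/6) = S/6)
F(G, g) = -1 + G**2 (F(G, g) = G*G - 1 = G**2 - 1 = -1 + G**2)
u = -39/2 (u = 0 - (63 + 9*6)/6 = 0 - (63 + 54)/6 = 0 - 117/6 = 0 - 1*39/2 = 0 - 39/2 = -39/2 ≈ -19.500)
F(7, (0 - 1*6)**2)*(-55 + u) = (-1 + 7**2)*(-55 - 39/2) = (-1 + 49)*(-149/2) = 48*(-149/2) = -3576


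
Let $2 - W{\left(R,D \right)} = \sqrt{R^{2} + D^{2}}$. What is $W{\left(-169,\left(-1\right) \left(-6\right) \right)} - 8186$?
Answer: $-8184 - \sqrt{28597} \approx -8353.1$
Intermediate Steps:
$W{\left(R,D \right)} = 2 - \sqrt{D^{2} + R^{2}}$ ($W{\left(R,D \right)} = 2 - \sqrt{R^{2} + D^{2}} = 2 - \sqrt{D^{2} + R^{2}}$)
$W{\left(-169,\left(-1\right) \left(-6\right) \right)} - 8186 = \left(2 - \sqrt{\left(\left(-1\right) \left(-6\right)\right)^{2} + \left(-169\right)^{2}}\right) - 8186 = \left(2 - \sqrt{6^{2} + 28561}\right) - 8186 = \left(2 - \sqrt{36 + 28561}\right) - 8186 = \left(2 - \sqrt{28597}\right) - 8186 = -8184 - \sqrt{28597}$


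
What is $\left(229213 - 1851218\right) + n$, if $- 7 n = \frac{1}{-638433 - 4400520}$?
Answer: $- \frac{57212448725354}{35272671} \approx -1.622 \cdot 10^{6}$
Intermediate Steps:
$n = \frac{1}{35272671}$ ($n = - \frac{1}{7 \left(-638433 - 4400520\right)} = - \frac{1}{7 \left(-5038953\right)} = \left(- \frac{1}{7}\right) \left(- \frac{1}{5038953}\right) = \frac{1}{35272671} \approx 2.8351 \cdot 10^{-8}$)
$\left(229213 - 1851218\right) + n = \left(229213 - 1851218\right) + \frac{1}{35272671} = -1622005 + \frac{1}{35272671} = - \frac{57212448725354}{35272671}$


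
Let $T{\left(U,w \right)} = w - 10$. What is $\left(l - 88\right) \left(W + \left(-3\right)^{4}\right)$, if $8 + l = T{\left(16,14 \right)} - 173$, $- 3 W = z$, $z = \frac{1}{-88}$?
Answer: $- \frac{5667025}{264} \approx -21466.0$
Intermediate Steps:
$T{\left(U,w \right)} = -10 + w$
$z = - \frac{1}{88} \approx -0.011364$
$W = \frac{1}{264}$ ($W = \left(- \frac{1}{3}\right) \left(- \frac{1}{88}\right) = \frac{1}{264} \approx 0.0037879$)
$l = -177$ ($l = -8 + \left(\left(-10 + 14\right) - 173\right) = -8 + \left(4 - 173\right) = -8 - 169 = -177$)
$\left(l - 88\right) \left(W + \left(-3\right)^{4}\right) = \left(-177 - 88\right) \left(\frac{1}{264} + \left(-3\right)^{4}\right) = - 265 \left(\frac{1}{264} + 81\right) = \left(-265\right) \frac{21385}{264} = - \frac{5667025}{264}$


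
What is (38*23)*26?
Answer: 22724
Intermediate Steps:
(38*23)*26 = 874*26 = 22724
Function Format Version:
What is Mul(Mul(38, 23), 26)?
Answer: 22724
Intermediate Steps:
Mul(Mul(38, 23), 26) = Mul(874, 26) = 22724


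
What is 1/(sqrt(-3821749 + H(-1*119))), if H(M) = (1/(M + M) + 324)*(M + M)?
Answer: -I*sqrt(974715)/1949430 ≈ -0.00050644*I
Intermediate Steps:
H(M) = 2*M*(324 + 1/(2*M)) (H(M) = (1/(2*M) + 324)*(2*M) = (324 + 1/(2*M))*(2*M) = 2*M*(324 + 1/(2*M)))
1/(sqrt(-3821749 + H(-1*119))) = 1/(sqrt(-3821749 + (1 + 648*(-1*119)))) = 1/(sqrt(-3821749 + (1 + 648*(-119)))) = 1/(sqrt(-3821749 + (1 - 77112))) = 1/(sqrt(-3821749 - 77111)) = 1/(sqrt(-3898860)) = 1/(2*I*sqrt(974715)) = -I*sqrt(974715)/1949430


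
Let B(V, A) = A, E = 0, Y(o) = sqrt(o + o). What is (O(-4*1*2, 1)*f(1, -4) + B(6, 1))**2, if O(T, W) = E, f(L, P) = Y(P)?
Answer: 1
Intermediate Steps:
Y(o) = sqrt(2)*sqrt(o) (Y(o) = sqrt(2*o) = sqrt(2)*sqrt(o))
f(L, P) = sqrt(2)*sqrt(P)
O(T, W) = 0
(O(-4*1*2, 1)*f(1, -4) + B(6, 1))**2 = (0*(sqrt(2)*sqrt(-4)) + 1)**2 = (0*(sqrt(2)*(2*I)) + 1)**2 = (0*(2*I*sqrt(2)) + 1)**2 = (0 + 1)**2 = 1**2 = 1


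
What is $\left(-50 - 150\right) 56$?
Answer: $-11200$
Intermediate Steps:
$\left(-50 - 150\right) 56 = \left(-200\right) 56 = -11200$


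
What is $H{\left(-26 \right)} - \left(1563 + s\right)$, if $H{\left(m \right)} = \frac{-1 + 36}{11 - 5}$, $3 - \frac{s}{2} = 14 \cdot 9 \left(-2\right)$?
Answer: $- \frac{12403}{6} \approx -2067.2$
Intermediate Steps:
$s = 510$ ($s = 6 - 2 \cdot 14 \cdot 9 \left(-2\right) = 6 - 2 \cdot 126 \left(-2\right) = 6 - -504 = 6 + 504 = 510$)
$H{\left(m \right)} = \frac{35}{6}$
$H{\left(-26 \right)} - \left(1563 + s\right) = \frac{35}{6} - \left(1563 + 510\right) = \frac{35}{6} - 2073 = - \frac{12403}{6}$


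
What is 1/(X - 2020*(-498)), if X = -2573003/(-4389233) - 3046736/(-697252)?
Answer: 765100371929/769664161862117151 ≈ 9.9407e-7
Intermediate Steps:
X = 3791716420311/765100371929 (X = -2573003*(-1/4389233) - 3046736*(-1/697252) = 2573003/4389233 + 761684/174313 = 3791716420311/765100371929 ≈ 4.9558)
1/(X - 2020*(-498)) = 1/(3791716420311/765100371929 - 2020*(-498)) = 1/(3791716420311/765100371929 + 1005960) = 1/(769664161862117151/765100371929) = 765100371929/769664161862117151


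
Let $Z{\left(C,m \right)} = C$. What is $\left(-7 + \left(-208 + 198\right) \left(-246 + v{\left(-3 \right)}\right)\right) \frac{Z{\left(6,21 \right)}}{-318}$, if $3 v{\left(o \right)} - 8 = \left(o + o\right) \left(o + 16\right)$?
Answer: $- \frac{8059}{159} \approx -50.686$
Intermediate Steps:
$v{\left(o \right)} = \frac{8}{3} + \frac{2 o \left(16 + o\right)}{3}$ ($v{\left(o \right)} = \frac{8}{3} + \frac{\left(o + o\right) \left(o + 16\right)}{3} = \frac{8}{3} + \frac{2 o \left(16 + o\right)}{3}$)
$\left(-7 + \left(-208 + 198\right) \left(-246 + v{\left(-3 \right)}\right)\right) \frac{Z{\left(6,21 \right)}}{-318} = \left(-7 + \left(-208 + 198\right) \left(-246 + \left(\frac{8}{3} + \frac{2 \left(-3\right)^{2}}{3} + \frac{32}{3} \left(-3\right)\right)\right)\right) \frac{6}{-318} = \left(-7 - 10 \left(-246 + \left(\frac{8}{3} + \frac{2}{3} \cdot 9 - 32\right)\right)\right) 6 \left(- \frac{1}{318}\right) = \left(-7 - 10 \left(-246 + \left(\frac{8}{3} + 6 - 32\right)\right)\right) \left(- \frac{1}{53}\right) = \left(-7 - 10 \left(-246 - \frac{70}{3}\right)\right) \left(- \frac{1}{53}\right) = \left(-7 - - \frac{8080}{3}\right) \left(- \frac{1}{53}\right) = \left(-7 + \frac{8080}{3}\right) \left(- \frac{1}{53}\right) = \frac{8059}{3} \left(- \frac{1}{53}\right) = - \frac{8059}{159}$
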